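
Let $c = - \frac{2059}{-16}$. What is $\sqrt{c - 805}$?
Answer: $\frac{i \sqrt{10821}}{4} \approx 26.006 i$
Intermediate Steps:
$c = \frac{2059}{16}$ ($c = \left(-2059\right) \left(- \frac{1}{16}\right) = \frac{2059}{16} \approx 128.69$)
$\sqrt{c - 805} = \sqrt{\frac{2059}{16} - 805} = \sqrt{- \frac{10821}{16}} = \frac{i \sqrt{10821}}{4}$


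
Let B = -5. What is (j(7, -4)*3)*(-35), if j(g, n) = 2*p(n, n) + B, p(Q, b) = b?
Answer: 1365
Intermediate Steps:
j(g, n) = -5 + 2*n (j(g, n) = 2*n - 5 = -5 + 2*n)
(j(7, -4)*3)*(-35) = ((-5 + 2*(-4))*3)*(-35) = ((-5 - 8)*3)*(-35) = -13*3*(-35) = -39*(-35) = 1365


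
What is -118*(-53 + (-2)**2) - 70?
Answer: 5712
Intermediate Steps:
-118*(-53 + (-2)**2) - 70 = -118*(-53 + 4) - 70 = -118*(-49) - 70 = 5782 - 70 = 5712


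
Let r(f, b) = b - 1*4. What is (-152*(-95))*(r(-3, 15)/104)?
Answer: 19855/13 ≈ 1527.3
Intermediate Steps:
r(f, b) = -4 + b (r(f, b) = b - 4 = -4 + b)
(-152*(-95))*(r(-3, 15)/104) = (-152*(-95))*((-4 + 15)/104) = 14440*(11*(1/104)) = 14440*(11/104) = 19855/13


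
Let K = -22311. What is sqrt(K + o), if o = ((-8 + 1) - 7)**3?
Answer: I*sqrt(25055) ≈ 158.29*I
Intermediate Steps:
o = -2744 (o = (-7 - 7)**3 = (-14)**3 = -2744)
sqrt(K + o) = sqrt(-22311 - 2744) = sqrt(-25055) = I*sqrt(25055)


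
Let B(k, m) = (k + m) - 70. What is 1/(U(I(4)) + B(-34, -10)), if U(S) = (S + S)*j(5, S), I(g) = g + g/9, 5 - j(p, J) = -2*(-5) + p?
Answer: -9/1826 ≈ -0.0049288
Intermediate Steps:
j(p, J) = -5 - p (j(p, J) = 5 - (-2*(-5) + p) = 5 - (10 + p) = 5 + (-10 - p) = -5 - p)
B(k, m) = -70 + k + m
I(g) = 10*g/9 (I(g) = g + g*(1/9) = g + g/9 = 10*g/9)
U(S) = -20*S (U(S) = (S + S)*(-5 - 1*5) = (2*S)*(-5 - 5) = (2*S)*(-10) = -20*S)
1/(U(I(4)) + B(-34, -10)) = 1/(-200*4/9 + (-70 - 34 - 10)) = 1/(-20*40/9 - 114) = 1/(-800/9 - 114) = 1/(-1826/9) = -9/1826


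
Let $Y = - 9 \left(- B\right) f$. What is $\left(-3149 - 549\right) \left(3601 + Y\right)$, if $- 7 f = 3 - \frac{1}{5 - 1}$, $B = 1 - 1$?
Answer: $-13316498$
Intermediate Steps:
$B = 0$ ($B = 1 - 1 = 0$)
$f = - \frac{11}{28}$ ($f = - \frac{3 - \frac{1}{5 - 1}}{7} = - \frac{3 - \frac{1}{4}}{7} = \left(- \frac{1}{7}\right) \frac{11}{4} = - \frac{11}{28} \approx -0.39286$)
$Y = 0$ ($Y = - 9 \left(\left(-1\right) 0\right) \left(- \frac{11}{28}\right) = \left(-9\right) 0 \left(- \frac{11}{28}\right) = 0 \left(- \frac{11}{28}\right) = 0$)
$\left(-3149 - 549\right) \left(3601 + Y\right) = \left(-3149 - 549\right) \left(3601 + 0\right) = \left(-3698\right) 3601 = -13316498$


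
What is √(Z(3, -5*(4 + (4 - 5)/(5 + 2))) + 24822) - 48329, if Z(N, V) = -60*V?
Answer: -48329 + 3*√141442/7 ≈ -48168.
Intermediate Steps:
√(Z(3, -5*(4 + (4 - 5)/(5 + 2))) + 24822) - 48329 = √(-(-300)*(4 + (4 - 5)/(5 + 2)) + 24822) - 48329 = √(-(-300)*(4 - 1/7) + 24822) - 48329 = √(-(-300)*(4 - 1*⅐) + 24822) - 48329 = √(-(-300)*(4 - ⅐) + 24822) - 48329 = √(-(-300)*27/7 + 24822) - 48329 = √(-60*(-135/7) + 24822) - 48329 = √(8100/7 + 24822) - 48329 = √(181854/7) - 48329 = 3*√141442/7 - 48329 = -48329 + 3*√141442/7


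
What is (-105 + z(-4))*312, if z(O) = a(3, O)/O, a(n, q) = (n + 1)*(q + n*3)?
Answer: -34320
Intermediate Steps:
a(n, q) = (1 + n)*(q + 3*n)
z(O) = (36 + 4*O)/O (z(O) = (O + 3*3 + 3*3² + 3*O)/O = (O + 9 + 3*9 + 3*O)/O = (O + 9 + 27 + 3*O)/O = (36 + 4*O)/O)
(-105 + z(-4))*312 = (-105 + (4 + 36/(-4)))*312 = (-105 + (4 + 36*(-¼)))*312 = (-105 + (4 - 9))*312 = (-105 - 5)*312 = -110*312 = -34320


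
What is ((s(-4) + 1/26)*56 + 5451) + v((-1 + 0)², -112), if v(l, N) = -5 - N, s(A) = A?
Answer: 69370/13 ≈ 5336.2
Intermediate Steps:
((s(-4) + 1/26)*56 + 5451) + v((-1 + 0)², -112) = ((-4 + 1/26)*56 + 5451) + (-5 - 1*(-112)) = ((-4 + 1/26)*56 + 5451) + (-5 + 112) = (-103/26*56 + 5451) + 107 = (-2884/13 + 5451) + 107 = 67979/13 + 107 = 69370/13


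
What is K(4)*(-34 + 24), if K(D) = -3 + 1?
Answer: 20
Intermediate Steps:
K(D) = -2
K(4)*(-34 + 24) = -2*(-34 + 24) = -2*(-10) = 20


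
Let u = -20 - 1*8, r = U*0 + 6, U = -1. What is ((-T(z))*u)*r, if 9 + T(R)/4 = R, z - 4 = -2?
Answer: -4704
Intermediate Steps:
z = 2 (z = 4 - 2 = 2)
T(R) = -36 + 4*R
r = 6 (r = -1*0 + 6 = 0 + 6 = 6)
u = -28 (u = -20 - 8 = -28)
((-T(z))*u)*r = (-(-36 + 4*2)*(-28))*6 = (-(-36 + 8)*(-28))*6 = (-1*(-28)*(-28))*6 = (28*(-28))*6 = -784*6 = -4704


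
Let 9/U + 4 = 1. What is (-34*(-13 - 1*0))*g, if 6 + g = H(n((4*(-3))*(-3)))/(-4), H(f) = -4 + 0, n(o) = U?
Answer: -2210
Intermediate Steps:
U = -3 (U = 9/(-4 + 1) = 9/(-3) = 9*(-⅓) = -3)
n(o) = -3
H(f) = -4
g = -5 (g = -6 - 4/(-4) = -6 - 4*(-¼) = -6 + 1 = -5)
(-34*(-13 - 1*0))*g = -34*(-13 - 1*0)*(-5) = -34*(-13 + 0)*(-5) = -34*(-13)*(-5) = 442*(-5) = -2210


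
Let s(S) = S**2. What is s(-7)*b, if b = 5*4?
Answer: 980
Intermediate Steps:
b = 20
s(-7)*b = (-7)**2*20 = 49*20 = 980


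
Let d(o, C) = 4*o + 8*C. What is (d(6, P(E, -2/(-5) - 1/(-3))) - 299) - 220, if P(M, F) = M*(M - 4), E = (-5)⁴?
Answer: 3104505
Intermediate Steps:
E = 625
P(M, F) = M*(-4 + M)
(d(6, P(E, -2/(-5) - 1/(-3))) - 299) - 220 = ((4*6 + 8*(625*(-4 + 625))) - 299) - 220 = ((24 + 8*(625*621)) - 299) - 220 = ((24 + 8*388125) - 299) - 220 = ((24 + 3105000) - 299) - 220 = (3105024 - 299) - 220 = 3104725 - 220 = 3104505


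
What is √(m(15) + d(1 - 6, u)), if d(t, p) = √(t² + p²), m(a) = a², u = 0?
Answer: √230 ≈ 15.166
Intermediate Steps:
d(t, p) = √(p² + t²)
√(m(15) + d(1 - 6, u)) = √(15² + √(0² + (1 - 6)²)) = √(225 + √(0 + (-5)²)) = √(225 + √(0 + 25)) = √(225 + √25) = √(225 + 5) = √230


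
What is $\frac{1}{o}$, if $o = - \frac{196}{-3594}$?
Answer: $\frac{1797}{98} \approx 18.337$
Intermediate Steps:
$o = \frac{98}{1797}$ ($o = \left(-196\right) \left(- \frac{1}{3594}\right) = \frac{98}{1797} \approx 0.054535$)
$\frac{1}{o} = \frac{1}{\frac{98}{1797}} = \frac{1797}{98}$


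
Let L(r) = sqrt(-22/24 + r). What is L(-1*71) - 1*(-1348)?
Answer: 1348 + I*sqrt(2589)/6 ≈ 1348.0 + 8.4804*I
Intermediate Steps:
L(r) = sqrt(-11/12 + r) (L(r) = sqrt(-22*1/24 + r) = sqrt(-11/12 + r))
L(-1*71) - 1*(-1348) = sqrt(-33 + 36*(-1*71))/6 - 1*(-1348) = sqrt(-33 + 36*(-71))/6 + 1348 = sqrt(-33 - 2556)/6 + 1348 = sqrt(-2589)/6 + 1348 = (I*sqrt(2589))/6 + 1348 = I*sqrt(2589)/6 + 1348 = 1348 + I*sqrt(2589)/6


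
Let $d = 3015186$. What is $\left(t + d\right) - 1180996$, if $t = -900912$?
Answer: $933278$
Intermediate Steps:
$\left(t + d\right) - 1180996 = \left(-900912 + 3015186\right) - 1180996 = 2114274 - 1180996 = 933278$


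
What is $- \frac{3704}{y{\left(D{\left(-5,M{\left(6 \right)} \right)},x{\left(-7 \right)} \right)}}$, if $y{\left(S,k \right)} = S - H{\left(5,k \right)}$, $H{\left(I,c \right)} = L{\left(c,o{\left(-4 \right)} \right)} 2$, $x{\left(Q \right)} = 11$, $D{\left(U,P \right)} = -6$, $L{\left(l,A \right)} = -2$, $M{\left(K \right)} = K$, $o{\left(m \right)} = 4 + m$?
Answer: $1852$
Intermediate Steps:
$H{\left(I,c \right)} = -4$ ($H{\left(I,c \right)} = \left(-2\right) 2 = -4$)
$y{\left(S,k \right)} = 4 + S$ ($y{\left(S,k \right)} = S - -4 = S + 4 = 4 + S$)
$- \frac{3704}{y{\left(D{\left(-5,M{\left(6 \right)} \right)},x{\left(-7 \right)} \right)}} = - \frac{3704}{4 - 6} = - \frac{3704}{-2} = \left(-3704\right) \left(- \frac{1}{2}\right) = 1852$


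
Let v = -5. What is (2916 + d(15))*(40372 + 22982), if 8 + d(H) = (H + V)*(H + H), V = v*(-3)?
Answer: 241252032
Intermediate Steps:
V = 15 (V = -5*(-3) = 15)
d(H) = -8 + 2*H*(15 + H) (d(H) = -8 + (H + 15)*(H + H) = -8 + (15 + H)*(2*H) = -8 + 2*H*(15 + H))
(2916 + d(15))*(40372 + 22982) = (2916 + (-8 + 2*15² + 30*15))*(40372 + 22982) = (2916 + (-8 + 2*225 + 450))*63354 = (2916 + (-8 + 450 + 450))*63354 = (2916 + 892)*63354 = 3808*63354 = 241252032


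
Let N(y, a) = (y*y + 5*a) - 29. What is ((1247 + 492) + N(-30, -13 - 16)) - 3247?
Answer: -782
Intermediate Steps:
N(y, a) = -29 + y² + 5*a (N(y, a) = (y² + 5*a) - 29 = -29 + y² + 5*a)
((1247 + 492) + N(-30, -13 - 16)) - 3247 = ((1247 + 492) + (-29 + (-30)² + 5*(-13 - 16))) - 3247 = (1739 + (-29 + 900 + 5*(-29))) - 3247 = (1739 + (-29 + 900 - 145)) - 3247 = (1739 + 726) - 3247 = 2465 - 3247 = -782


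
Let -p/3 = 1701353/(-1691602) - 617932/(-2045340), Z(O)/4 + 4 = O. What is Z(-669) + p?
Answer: -70505685399581/26211372990 ≈ -2689.9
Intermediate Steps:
Z(O) = -16 + 4*O
p = 55330689499/26211372990 (p = -3*(1701353/(-1691602) - 617932/(-2045340)) = -3*(1701353*(-1/1691602) - 617932*(-1/2045340)) = -3*(-1701353/1691602 + 154483/511335) = -3*(-55330689499/78634118970) = 55330689499/26211372990 ≈ 2.1109)
Z(-669) + p = (-16 + 4*(-669)) + 55330689499/26211372990 = (-16 - 2676) + 55330689499/26211372990 = -2692 + 55330689499/26211372990 = -70505685399581/26211372990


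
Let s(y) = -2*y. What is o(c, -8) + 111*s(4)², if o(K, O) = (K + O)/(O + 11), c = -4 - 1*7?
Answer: 21293/3 ≈ 7097.7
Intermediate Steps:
c = -11 (c = -4 - 7 = -11)
o(K, O) = (K + O)/(11 + O)
o(c, -8) + 111*s(4)² = (-11 - 8)/(11 - 8) + 111*(-2*4)² = -19/3 + 111*(-8)² = (⅓)*(-19) + 111*64 = -19/3 + 7104 = 21293/3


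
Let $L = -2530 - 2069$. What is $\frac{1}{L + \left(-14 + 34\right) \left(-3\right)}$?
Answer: $- \frac{1}{4659} \approx -0.00021464$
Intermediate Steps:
$L = -4599$
$\frac{1}{L + \left(-14 + 34\right) \left(-3\right)} = \frac{1}{-4599 + \left(-14 + 34\right) \left(-3\right)} = \frac{1}{-4599 + 20 \left(-3\right)} = \frac{1}{-4599 - 60} = \frac{1}{-4659} = - \frac{1}{4659}$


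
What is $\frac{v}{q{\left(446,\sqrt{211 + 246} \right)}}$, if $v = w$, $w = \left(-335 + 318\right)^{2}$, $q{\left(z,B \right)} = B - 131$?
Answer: $- \frac{37859}{16704} - \frac{289 \sqrt{457}}{16704} \approx -2.6363$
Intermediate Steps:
$q{\left(z,B \right)} = -131 + B$ ($q{\left(z,B \right)} = B - 131 = -131 + B$)
$w = 289$ ($w = \left(-17\right)^{2} = 289$)
$v = 289$
$\frac{v}{q{\left(446,\sqrt{211 + 246} \right)}} = \frac{289}{-131 + \sqrt{211 + 246}} = \frac{289}{-131 + \sqrt{457}}$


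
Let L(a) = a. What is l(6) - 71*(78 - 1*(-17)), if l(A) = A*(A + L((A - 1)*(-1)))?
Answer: -6739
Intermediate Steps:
l(A) = A (l(A) = A*(A + (A - 1)*(-1)) = A*(A + (-1 + A)*(-1)) = A*(A + (1 - A)) = A*1 = A)
l(6) - 71*(78 - 1*(-17)) = 6 - 71*(78 - 1*(-17)) = 6 - 71*(78 + 17) = 6 - 71*95 = 6 - 6745 = -6739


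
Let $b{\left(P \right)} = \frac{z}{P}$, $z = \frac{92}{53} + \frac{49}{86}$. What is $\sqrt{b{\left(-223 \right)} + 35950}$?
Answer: $\frac{\sqrt{37141303163293294}}{1016434} \approx 189.6$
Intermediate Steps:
$z = \frac{10509}{4558}$ ($z = 92 \cdot \frac{1}{53} + 49 \cdot \frac{1}{86} = \frac{92}{53} + \frac{49}{86} = \frac{10509}{4558} \approx 2.3056$)
$b{\left(P \right)} = \frac{10509}{4558 P}$
$\sqrt{b{\left(-223 \right)} + 35950} = \sqrt{\frac{10509}{4558 \left(-223\right)} + 35950} = \sqrt{\frac{10509}{4558} \left(- \frac{1}{223}\right) + 35950} = \sqrt{- \frac{10509}{1016434} + 35950} = \sqrt{\frac{36540791791}{1016434}} = \frac{\sqrt{37141303163293294}}{1016434}$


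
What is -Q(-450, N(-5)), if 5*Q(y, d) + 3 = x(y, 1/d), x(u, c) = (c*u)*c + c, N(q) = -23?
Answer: 412/529 ≈ 0.77883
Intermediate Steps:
x(u, c) = c + u*c**2 (x(u, c) = u*c**2 + c = c + u*c**2)
Q(y, d) = -3/5 + (1 + y/d)/(5*d) (Q(y, d) = -3/5 + ((1 + y/d)/d)/5 = -3/5 + (1 + y/d)/(5*d))
-Q(-450, N(-5)) = -(-23 - 450 - 3*(-23)**2)/(5*(-23)**2) = -(-23 - 450 - 3*529)/(5*529) = -(-23 - 450 - 1587)/(5*529) = -(-2060)/(5*529) = -1*(-412/529) = 412/529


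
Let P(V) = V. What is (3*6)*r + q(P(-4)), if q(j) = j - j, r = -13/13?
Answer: -18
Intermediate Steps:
r = -1 (r = -13*1/13 = -1)
q(j) = 0
(3*6)*r + q(P(-4)) = (3*6)*(-1) + 0 = 18*(-1) + 0 = -18 + 0 = -18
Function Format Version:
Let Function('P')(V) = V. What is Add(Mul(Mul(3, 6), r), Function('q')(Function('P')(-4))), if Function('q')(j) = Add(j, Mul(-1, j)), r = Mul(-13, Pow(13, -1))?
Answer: -18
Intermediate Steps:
r = -1 (r = Mul(-13, Rational(1, 13)) = -1)
Function('q')(j) = 0
Add(Mul(Mul(3, 6), r), Function('q')(Function('P')(-4))) = Add(Mul(Mul(3, 6), -1), 0) = Add(Mul(18, -1), 0) = Add(-18, 0) = -18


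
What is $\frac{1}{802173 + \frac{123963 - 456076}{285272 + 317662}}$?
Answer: $\frac{602934}{483657043469} \approx 1.2466 \cdot 10^{-6}$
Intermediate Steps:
$\frac{1}{802173 + \frac{123963 - 456076}{285272 + 317662}} = \frac{1}{802173 - \frac{332113}{602934}} = \frac{1}{\frac{483657043469}{602934}} = \frac{602934}{483657043469}$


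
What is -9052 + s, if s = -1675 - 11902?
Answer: -22629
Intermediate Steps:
s = -13577
-9052 + s = -9052 - 13577 = -22629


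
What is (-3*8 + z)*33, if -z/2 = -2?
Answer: -660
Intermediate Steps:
z = 4 (z = -2*(-2) = 4)
(-3*8 + z)*33 = (-3*8 + 4)*33 = (-24 + 4)*33 = -20*33 = -660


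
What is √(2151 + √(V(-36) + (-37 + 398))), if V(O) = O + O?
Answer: 2*√542 ≈ 46.562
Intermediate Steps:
V(O) = 2*O
√(2151 + √(V(-36) + (-37 + 398))) = √(2151 + √(2*(-36) + (-37 + 398))) = √(2151 + √(-72 + 361)) = √(2151 + √289) = √(2151 + 17) = √2168 = 2*√542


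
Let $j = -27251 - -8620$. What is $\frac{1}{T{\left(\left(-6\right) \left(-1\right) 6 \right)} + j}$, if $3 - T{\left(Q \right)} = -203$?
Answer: $- \frac{1}{18425} \approx -5.4274 \cdot 10^{-5}$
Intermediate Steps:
$j = -18631$ ($j = -27251 + 8620 = -18631$)
$T{\left(Q \right)} = 206$ ($T{\left(Q \right)} = 3 - -203 = 3 + 203 = 206$)
$\frac{1}{T{\left(\left(-6\right) \left(-1\right) 6 \right)} + j} = \frac{1}{206 - 18631} = \frac{1}{-18425} = - \frac{1}{18425}$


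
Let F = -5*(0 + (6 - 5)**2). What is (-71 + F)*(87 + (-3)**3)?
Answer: -4560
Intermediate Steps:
F = -5 (F = -5*(0 + 1**2) = -5*(0 + 1) = -5*1 = -5)
(-71 + F)*(87 + (-3)**3) = (-71 - 5)*(87 + (-3)**3) = -76*(87 - 27) = -76*60 = -4560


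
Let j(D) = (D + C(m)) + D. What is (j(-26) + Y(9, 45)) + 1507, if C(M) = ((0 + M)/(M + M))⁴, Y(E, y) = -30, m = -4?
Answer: 22801/16 ≈ 1425.1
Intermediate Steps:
C(M) = 1/16 (C(M) = (M/((2*M)))⁴ = (M*(1/(2*M)))⁴ = (½)⁴ = 1/16)
j(D) = 1/16 + 2*D (j(D) = (D + 1/16) + D = (1/16 + D) + D = 1/16 + 2*D)
(j(-26) + Y(9, 45)) + 1507 = ((1/16 + 2*(-26)) - 30) + 1507 = ((1/16 - 52) - 30) + 1507 = (-831/16 - 30) + 1507 = -1311/16 + 1507 = 22801/16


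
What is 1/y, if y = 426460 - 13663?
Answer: 1/412797 ≈ 2.4225e-6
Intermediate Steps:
y = 412797
1/y = 1/412797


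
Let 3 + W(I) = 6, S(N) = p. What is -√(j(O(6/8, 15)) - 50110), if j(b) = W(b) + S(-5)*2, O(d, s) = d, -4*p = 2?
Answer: -2*I*√12527 ≈ -223.85*I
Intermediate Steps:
p = -½ (p = -¼*2 = -½ ≈ -0.50000)
S(N) = -½
W(I) = 3 (W(I) = -3 + 6 = 3)
j(b) = 2 (j(b) = 3 - ½*2 = 3 - 1 = 2)
-√(j(O(6/8, 15)) - 50110) = -√(2 - 50110) = -√(-50108) = -2*I*√12527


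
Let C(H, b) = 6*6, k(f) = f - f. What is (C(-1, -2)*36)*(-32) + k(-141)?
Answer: -41472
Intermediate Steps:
k(f) = 0
C(H, b) = 36
(C(-1, -2)*36)*(-32) + k(-141) = (36*36)*(-32) + 0 = 1296*(-32) + 0 = -41472 + 0 = -41472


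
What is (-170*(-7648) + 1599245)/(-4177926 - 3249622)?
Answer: -2899405/7427548 ≈ -0.39036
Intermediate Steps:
(-170*(-7648) + 1599245)/(-4177926 - 3249622) = (1300160 + 1599245)/(-7427548) = 2899405*(-1/7427548) = -2899405/7427548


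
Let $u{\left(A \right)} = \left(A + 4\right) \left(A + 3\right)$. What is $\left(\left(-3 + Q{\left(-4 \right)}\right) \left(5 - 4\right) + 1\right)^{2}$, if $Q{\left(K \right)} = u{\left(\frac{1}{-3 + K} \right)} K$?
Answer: $\frac{5098564}{2401} \approx 2123.5$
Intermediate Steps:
$u{\left(A \right)} = \left(3 + A\right) \left(4 + A\right)$ ($u{\left(A \right)} = \left(4 + A\right) \left(3 + A\right) = \left(3 + A\right) \left(4 + A\right)$)
$Q{\left(K \right)} = K \left(12 + \frac{1}{\left(-3 + K\right)^{2}} + \frac{7}{-3 + K}\right)$ ($Q{\left(K \right)} = \left(12 + \left(\frac{1}{-3 + K}\right)^{2} + \frac{7}{-3 + K}\right) K = \left(12 + \frac{1}{\left(-3 + K\right)^{2}} + \frac{7}{-3 + K}\right) K = K \left(12 + \frac{1}{\left(-3 + K\right)^{2}} + \frac{7}{-3 + K}\right)$)
$\left(\left(-3 + Q{\left(-4 \right)}\right) \left(5 - 4\right) + 1\right)^{2} = \left(\left(-3 - \frac{4 \left(88 - -260 + 12 \left(-4\right)^{2}\right)}{9 + \left(-4\right)^{2} - -24}\right) \left(5 - 4\right) + 1\right)^{2} = \left(\left(-3 - \frac{4 \left(88 + 260 + 12 \cdot 16\right)}{9 + 16 + 24}\right) 1 + 1\right)^{2} = \left(\left(-3 - \frac{4 \left(88 + 260 + 192\right)}{49}\right) 1 + 1\right)^{2} = \left(\left(-3 - \frac{4}{49} \cdot 540\right) 1 + 1\right)^{2} = \left(\left(-3 - \frac{2160}{49}\right) 1 + 1\right)^{2} = \left(\left(- \frac{2307}{49}\right) 1 + 1\right)^{2} = \left(- \frac{2307}{49} + 1\right)^{2} = \left(- \frac{2258}{49}\right)^{2} = \frac{5098564}{2401}$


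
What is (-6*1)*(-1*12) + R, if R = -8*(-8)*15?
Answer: 1032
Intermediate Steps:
R = 960 (R = 64*15 = 960)
(-6*1)*(-1*12) + R = (-6*1)*(-1*12) + 960 = -6*(-12) + 960 = 72 + 960 = 1032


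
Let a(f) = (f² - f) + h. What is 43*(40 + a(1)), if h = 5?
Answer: 1935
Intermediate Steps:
a(f) = 5 + f² - f (a(f) = (f² - f) + 5 = 5 + f² - f)
43*(40 + a(1)) = 43*(40 + (5 + 1² - 1*1)) = 43*(40 + (5 + 1 - 1)) = 43*(40 + 5) = 43*45 = 1935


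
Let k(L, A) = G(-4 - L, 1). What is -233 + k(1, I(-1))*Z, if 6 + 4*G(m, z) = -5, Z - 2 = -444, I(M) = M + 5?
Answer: 1965/2 ≈ 982.50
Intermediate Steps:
I(M) = 5 + M
Z = -442 (Z = 2 - 444 = -442)
G(m, z) = -11/4 (G(m, z) = -3/2 + (¼)*(-5) = -3/2 - 5/4 = -11/4)
k(L, A) = -11/4
-233 + k(1, I(-1))*Z = -233 - 11/4*(-442) = -233 + 2431/2 = 1965/2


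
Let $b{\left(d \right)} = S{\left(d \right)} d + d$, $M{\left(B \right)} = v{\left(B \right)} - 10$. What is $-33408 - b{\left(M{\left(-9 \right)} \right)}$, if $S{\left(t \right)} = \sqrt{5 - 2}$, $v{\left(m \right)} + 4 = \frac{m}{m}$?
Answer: $-33395 + 13 \sqrt{3} \approx -33373.0$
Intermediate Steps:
$v{\left(m \right)} = -3$ ($v{\left(m \right)} = -4 + \frac{m}{m} = -4 + 1 = -3$)
$M{\left(B \right)} = -13$ ($M{\left(B \right)} = -3 - 10 = -13$)
$S{\left(t \right)} = \sqrt{3}$
$b{\left(d \right)} = d + d \sqrt{3}$ ($b{\left(d \right)} = \sqrt{3} d + d = d \sqrt{3} + d = d + d \sqrt{3}$)
$-33408 - b{\left(M{\left(-9 \right)} \right)} = -33408 - - 13 \left(1 + \sqrt{3}\right) = -33408 - \left(-13 - 13 \sqrt{3}\right) = -33408 + \left(13 + 13 \sqrt{3}\right) = -33395 + 13 \sqrt{3}$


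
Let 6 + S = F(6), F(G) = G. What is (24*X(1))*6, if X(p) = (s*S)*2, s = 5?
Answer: 0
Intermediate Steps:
S = 0 (S = -6 + 6 = 0)
X(p) = 0 (X(p) = (5*0)*2 = 0*2 = 0)
(24*X(1))*6 = (24*0)*6 = 0*6 = 0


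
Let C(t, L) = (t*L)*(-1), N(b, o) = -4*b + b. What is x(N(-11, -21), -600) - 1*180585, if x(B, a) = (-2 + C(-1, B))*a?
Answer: -199185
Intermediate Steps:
N(b, o) = -3*b
C(t, L) = -L*t (C(t, L) = (L*t)*(-1) = -L*t)
x(B, a) = a*(-2 + B) (x(B, a) = (-2 - 1*B*(-1))*a = (-2 + B)*a = a*(-2 + B))
x(N(-11, -21), -600) - 1*180585 = -600*(-2 - 3*(-11)) - 1*180585 = -600*(-2 + 33) - 180585 = -600*31 - 180585 = -18600 - 180585 = -199185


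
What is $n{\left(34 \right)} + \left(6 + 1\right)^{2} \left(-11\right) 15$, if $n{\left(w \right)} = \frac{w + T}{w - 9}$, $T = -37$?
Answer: $- \frac{202128}{25} \approx -8085.1$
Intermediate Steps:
$n{\left(w \right)} = \frac{-37 + w}{-9 + w}$ ($n{\left(w \right)} = \frac{w - 37}{w - 9} = \frac{-37 + w}{-9 + w}$)
$n{\left(34 \right)} + \left(6 + 1\right)^{2} \left(-11\right) 15 = \frac{-37 + 34}{-9 + 34} + \left(6 + 1\right)^{2} \left(-11\right) 15 = \frac{1}{25} \left(-3\right) + 7^{2} \left(-11\right) 15 = \frac{1}{25} \left(-3\right) + 49 \left(-11\right) 15 = - \frac{3}{25} - 8085 = - \frac{202128}{25}$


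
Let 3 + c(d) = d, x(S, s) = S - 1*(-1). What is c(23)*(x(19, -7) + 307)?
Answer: 6540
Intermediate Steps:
x(S, s) = 1 + S (x(S, s) = S + 1 = 1 + S)
c(d) = -3 + d
c(23)*(x(19, -7) + 307) = (-3 + 23)*((1 + 19) + 307) = 20*(20 + 307) = 20*327 = 6540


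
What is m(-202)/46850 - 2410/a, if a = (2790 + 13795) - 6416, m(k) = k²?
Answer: 151013688/238208825 ≈ 0.63396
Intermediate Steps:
a = 10169 (a = 16585 - 6416 = 10169)
m(-202)/46850 - 2410/a = (-202)²/46850 - 2410/10169 = 40804*(1/46850) - 2410*1/10169 = 20402/23425 - 2410/10169 = 151013688/238208825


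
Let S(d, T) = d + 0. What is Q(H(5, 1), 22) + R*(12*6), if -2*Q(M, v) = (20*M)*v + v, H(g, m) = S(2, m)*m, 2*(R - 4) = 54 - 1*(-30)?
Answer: 2861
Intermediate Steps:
R = 46 (R = 4 + (54 - 1*(-30))/2 = 4 + (54 + 30)/2 = 4 + (½)*84 = 4 + 42 = 46)
S(d, T) = d
H(g, m) = 2*m
Q(M, v) = -v/2 - 10*M*v (Q(M, v) = -((20*M)*v + v)/2 = -(20*M*v + v)/2 = -(v + 20*M*v)/2 = -v/2 - 10*M*v)
Q(H(5, 1), 22) + R*(12*6) = -½*22*(1 + 20*(2*1)) + 46*(12*6) = -½*22*(1 + 20*2) + 46*72 = -½*22*(1 + 40) + 3312 = -½*22*41 + 3312 = -451 + 3312 = 2861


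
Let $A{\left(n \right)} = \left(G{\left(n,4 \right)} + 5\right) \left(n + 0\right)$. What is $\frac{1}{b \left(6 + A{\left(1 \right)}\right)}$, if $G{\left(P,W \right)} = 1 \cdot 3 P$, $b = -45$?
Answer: $- \frac{1}{630} \approx -0.0015873$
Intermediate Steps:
$G{\left(P,W \right)} = 3 P$
$A{\left(n \right)} = n \left(5 + 3 n\right)$ ($A{\left(n \right)} = \left(3 n + 5\right) \left(n + 0\right) = \left(5 + 3 n\right) n = n \left(5 + 3 n\right)$)
$\frac{1}{b \left(6 + A{\left(1 \right)}\right)} = \frac{1}{\left(-45\right) \left(6 + 1 \left(5 + 3 \cdot 1\right)\right)} = \frac{1}{\left(-45\right) \left(6 + 1 \left(5 + 3\right)\right)} = \frac{1}{\left(-45\right) \left(6 + 1 \cdot 8\right)} = \frac{1}{\left(-45\right) \left(6 + 8\right)} = \frac{1}{\left(-45\right) 14} = \frac{1}{-630} = - \frac{1}{630}$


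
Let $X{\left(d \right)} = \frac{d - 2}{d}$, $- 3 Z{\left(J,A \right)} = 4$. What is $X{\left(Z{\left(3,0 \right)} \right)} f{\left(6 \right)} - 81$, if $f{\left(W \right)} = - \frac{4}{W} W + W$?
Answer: $-76$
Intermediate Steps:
$Z{\left(J,A \right)} = - \frac{4}{3}$ ($Z{\left(J,A \right)} = \left(- \frac{1}{3}\right) 4 = - \frac{4}{3}$)
$f{\left(W \right)} = -4 + W$
$X{\left(d \right)} = \frac{-2 + d}{d}$
$X{\left(Z{\left(3,0 \right)} \right)} f{\left(6 \right)} - 81 = \frac{-2 - \frac{4}{3}}{- \frac{4}{3}} \left(-4 + 6\right) - 81 = \left(- \frac{3}{4}\right) \left(- \frac{10}{3}\right) 2 - 81 = \frac{5}{2} \cdot 2 - 81 = 5 - 81 = -76$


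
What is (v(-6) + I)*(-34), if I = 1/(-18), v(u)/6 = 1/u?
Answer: 323/9 ≈ 35.889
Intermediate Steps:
v(u) = 6/u
I = -1/18 ≈ -0.055556
(v(-6) + I)*(-34) = (6/(-6) - 1/18)*(-34) = (6*(-⅙) - 1/18)*(-34) = (-1 - 1/18)*(-34) = -19/18*(-34) = 323/9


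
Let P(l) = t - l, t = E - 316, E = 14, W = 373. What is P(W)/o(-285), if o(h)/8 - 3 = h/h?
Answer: -675/32 ≈ -21.094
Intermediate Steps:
o(h) = 32 (o(h) = 24 + 8*(h/h) = 24 + 8*1 = 24 + 8 = 32)
t = -302 (t = 14 - 316 = -302)
P(l) = -302 - l
P(W)/o(-285) = (-302 - 1*373)/32 = (-302 - 373)*(1/32) = -675*1/32 = -675/32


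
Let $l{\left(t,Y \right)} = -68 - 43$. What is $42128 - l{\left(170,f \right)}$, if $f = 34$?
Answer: $42239$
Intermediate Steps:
$l{\left(t,Y \right)} = -111$ ($l{\left(t,Y \right)} = -68 - 43 = -111$)
$42128 - l{\left(170,f \right)} = 42128 - -111 = 42128 + 111 = 42239$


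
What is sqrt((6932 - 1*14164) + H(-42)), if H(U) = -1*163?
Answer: I*sqrt(7395) ≈ 85.994*I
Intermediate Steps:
H(U) = -163
sqrt((6932 - 1*14164) + H(-42)) = sqrt((6932 - 1*14164) - 163) = sqrt((6932 - 14164) - 163) = sqrt(-7232 - 163) = sqrt(-7395) = I*sqrt(7395)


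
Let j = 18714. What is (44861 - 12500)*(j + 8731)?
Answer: 888147645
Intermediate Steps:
(44861 - 12500)*(j + 8731) = (44861 - 12500)*(18714 + 8731) = 32361*27445 = 888147645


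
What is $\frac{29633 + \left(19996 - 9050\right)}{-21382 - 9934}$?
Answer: $- \frac{40579}{31316} \approx -1.2958$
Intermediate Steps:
$\frac{29633 + \left(19996 - 9050\right)}{-21382 - 9934} = \frac{29633 + 10946}{-31316} = 40579 \left(- \frac{1}{31316}\right) = - \frac{40579}{31316}$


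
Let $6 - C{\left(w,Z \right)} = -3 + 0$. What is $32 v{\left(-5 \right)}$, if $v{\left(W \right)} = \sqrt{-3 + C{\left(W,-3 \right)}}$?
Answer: $32 \sqrt{6} \approx 78.384$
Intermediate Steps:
$C{\left(w,Z \right)} = 9$ ($C{\left(w,Z \right)} = 6 - \left(-3 + 0\right) = 6 - -3 = 6 + 3 = 9$)
$v{\left(W \right)} = \sqrt{6}$ ($v{\left(W \right)} = \sqrt{-3 + 9} = \sqrt{6}$)
$32 v{\left(-5 \right)} = 32 \sqrt{6}$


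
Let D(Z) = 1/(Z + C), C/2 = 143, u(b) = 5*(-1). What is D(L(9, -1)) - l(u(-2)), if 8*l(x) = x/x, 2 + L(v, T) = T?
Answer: -275/2264 ≈ -0.12147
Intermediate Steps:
u(b) = -5
L(v, T) = -2 + T
C = 286 (C = 2*143 = 286)
l(x) = ⅛ (l(x) = (x/x)/8 = (⅛)*1 = ⅛)
D(Z) = 1/(286 + Z) (D(Z) = 1/(Z + 286) = 1/(286 + Z))
D(L(9, -1)) - l(u(-2)) = 1/(286 + (-2 - 1)) - 1*⅛ = 1/(286 - 3) - ⅛ = 1/283 - ⅛ = -275/2264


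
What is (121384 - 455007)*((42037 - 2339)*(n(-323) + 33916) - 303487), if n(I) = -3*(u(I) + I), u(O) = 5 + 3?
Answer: -461603615592893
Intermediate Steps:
u(O) = 8
n(I) = -24 - 3*I (n(I) = -3*(8 + I) = -24 - 3*I)
(121384 - 455007)*((42037 - 2339)*(n(-323) + 33916) - 303487) = (121384 - 455007)*((42037 - 2339)*((-24 - 3*(-323)) + 33916) - 303487) = -333623*(39698*((-24 + 969) + 33916) - 303487) = -333623*(39698*(945 + 33916) - 303487) = -333623*(39698*34861 - 303487) = -333623*(1383911978 - 303487) = -333623*1383608491 = -461603615592893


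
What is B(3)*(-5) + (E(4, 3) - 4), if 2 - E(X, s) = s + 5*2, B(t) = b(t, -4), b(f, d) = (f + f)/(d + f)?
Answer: 15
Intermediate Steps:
b(f, d) = 2*f/(d + f) (b(f, d) = (2*f)/(d + f) = 2*f/(d + f))
B(t) = 2*t/(-4 + t)
E(X, s) = -8 - s (E(X, s) = 2 - (s + 5*2) = 2 - (s + 10) = 2 - (10 + s) = 2 + (-10 - s) = -8 - s)
B(3)*(-5) + (E(4, 3) - 4) = (2*3/(-4 + 3))*(-5) + ((-8 - 1*3) - 4) = (2*3/(-1))*(-5) + ((-8 - 3) - 4) = (2*3*(-1))*(-5) + (-11 - 4) = -6*(-5) - 15 = 30 - 15 = 15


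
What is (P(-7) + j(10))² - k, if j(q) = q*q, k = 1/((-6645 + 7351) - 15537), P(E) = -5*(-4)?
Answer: 213566401/14831 ≈ 14400.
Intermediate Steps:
P(E) = 20
k = -1/14831 (k = 1/(706 - 15537) = 1/(-14831) = -1/14831 ≈ -6.7426e-5)
j(q) = q²
(P(-7) + j(10))² - k = (20 + 10²)² - 1*(-1/14831) = (20 + 100)² + 1/14831 = 120² + 1/14831 = 14400 + 1/14831 = 213566401/14831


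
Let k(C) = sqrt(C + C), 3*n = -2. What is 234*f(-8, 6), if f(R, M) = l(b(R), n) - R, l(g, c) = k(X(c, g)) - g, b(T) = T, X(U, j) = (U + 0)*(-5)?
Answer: 3744 + 156*sqrt(15) ≈ 4348.2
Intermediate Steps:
n = -2/3 (n = (1/3)*(-2) = -2/3 ≈ -0.66667)
X(U, j) = -5*U (X(U, j) = U*(-5) = -5*U)
k(C) = sqrt(2)*sqrt(C) (k(C) = sqrt(2*C) = sqrt(2)*sqrt(C))
l(g, c) = -g + sqrt(10)*sqrt(-c) (l(g, c) = sqrt(2)*sqrt(-5*c) - g = sqrt(2)*(sqrt(5)*sqrt(-c)) - g = sqrt(10)*sqrt(-c) - g = -g + sqrt(10)*sqrt(-c))
f(R, M) = -2*R + 2*sqrt(15)/3 (f(R, M) = (-R + sqrt(10)*sqrt(-1*(-2/3))) - R = (-R + sqrt(10)*sqrt(2/3)) - R = (-R + sqrt(10)*(sqrt(6)/3)) - R = (-R + 2*sqrt(15)/3) - R = -2*R + 2*sqrt(15)/3)
234*f(-8, 6) = 234*(-2*(-8) + 2*sqrt(15)/3) = 234*(16 + 2*sqrt(15)/3) = 3744 + 156*sqrt(15)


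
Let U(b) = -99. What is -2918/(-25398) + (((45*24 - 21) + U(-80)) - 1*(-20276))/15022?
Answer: 145796531/95382189 ≈ 1.5286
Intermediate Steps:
-2918/(-25398) + (((45*24 - 21) + U(-80)) - 1*(-20276))/15022 = -2918/(-25398) + (((45*24 - 21) - 99) - 1*(-20276))/15022 = -2918*(-1/25398) + (((1080 - 21) - 99) + 20276)*(1/15022) = 1459/12699 + ((1059 - 99) + 20276)*(1/15022) = 1459/12699 + (960 + 20276)*(1/15022) = 1459/12699 + 21236*(1/15022) = 1459/12699 + 10618/7511 = 145796531/95382189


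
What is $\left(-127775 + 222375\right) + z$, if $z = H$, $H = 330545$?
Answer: $425145$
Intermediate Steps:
$z = 330545$
$\left(-127775 + 222375\right) + z = \left(-127775 + 222375\right) + 330545 = 94600 + 330545 = 425145$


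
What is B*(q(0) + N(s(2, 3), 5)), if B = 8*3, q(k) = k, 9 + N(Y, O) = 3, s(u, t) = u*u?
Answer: -144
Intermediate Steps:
s(u, t) = u²
N(Y, O) = -6 (N(Y, O) = -9 + 3 = -6)
B = 24
B*(q(0) + N(s(2, 3), 5)) = 24*(0 - 6) = 24*(-6) = -144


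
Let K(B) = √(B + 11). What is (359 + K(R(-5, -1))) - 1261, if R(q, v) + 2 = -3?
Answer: -902 + √6 ≈ -899.55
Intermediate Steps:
R(q, v) = -5 (R(q, v) = -2 - 3 = -5)
K(B) = √(11 + B)
(359 + K(R(-5, -1))) - 1261 = (359 + √(11 - 5)) - 1261 = (359 + √6) - 1261 = -902 + √6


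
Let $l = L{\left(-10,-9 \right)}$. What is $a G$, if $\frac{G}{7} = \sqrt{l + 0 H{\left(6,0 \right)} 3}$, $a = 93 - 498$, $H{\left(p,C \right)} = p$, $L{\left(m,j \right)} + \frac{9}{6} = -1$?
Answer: $- \frac{2835 i \sqrt{10}}{2} \approx - 4482.5 i$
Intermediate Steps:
$L{\left(m,j \right)} = - \frac{5}{2}$ ($L{\left(m,j \right)} = - \frac{3}{2} - 1 = - \frac{5}{2}$)
$l = - \frac{5}{2} \approx -2.5$
$a = -405$
$G = \frac{7 i \sqrt{10}}{2}$ ($G = 7 \sqrt{- \frac{5}{2} + 0 \cdot 6 \cdot 3} = 7 \sqrt{- \frac{5}{2} + 0 \cdot 3} = 7 \sqrt{- \frac{5}{2} + 0} = 7 \sqrt{- \frac{5}{2}} = 7 \frac{i \sqrt{10}}{2} = \frac{7 i \sqrt{10}}{2} \approx 11.068 i$)
$a G = - 405 \frac{7 i \sqrt{10}}{2} = - \frac{2835 i \sqrt{10}}{2}$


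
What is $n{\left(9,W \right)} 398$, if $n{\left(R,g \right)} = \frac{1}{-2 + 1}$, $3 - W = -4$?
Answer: $-398$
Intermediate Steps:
$W = 7$ ($W = 3 - -4 = 3 + 4 = 7$)
$n{\left(R,g \right)} = -1$ ($n{\left(R,g \right)} = \frac{1}{-1} = -1$)
$n{\left(9,W \right)} 398 = \left(-1\right) 398 = -398$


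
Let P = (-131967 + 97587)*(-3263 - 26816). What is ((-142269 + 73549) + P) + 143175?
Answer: 1034190475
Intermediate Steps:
P = 1034116020 (P = -34380*(-30079) = 1034116020)
((-142269 + 73549) + P) + 143175 = ((-142269 + 73549) + 1034116020) + 143175 = (-68720 + 1034116020) + 143175 = 1034047300 + 143175 = 1034190475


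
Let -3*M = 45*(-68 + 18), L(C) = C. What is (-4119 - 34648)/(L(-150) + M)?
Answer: -38767/600 ≈ -64.612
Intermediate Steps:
M = 750 (M = -15*(-68 + 18) = -15*(-50) = -⅓*(-2250) = 750)
(-4119 - 34648)/(L(-150) + M) = (-4119 - 34648)/(-150 + 750) = -38767/600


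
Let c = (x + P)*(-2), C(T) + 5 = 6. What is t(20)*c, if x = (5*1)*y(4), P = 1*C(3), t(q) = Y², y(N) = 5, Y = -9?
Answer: -4212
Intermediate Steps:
t(q) = 81 (t(q) = (-9)² = 81)
C(T) = 1 (C(T) = -5 + 6 = 1)
P = 1 (P = 1*1 = 1)
x = 25 (x = (5*1)*5 = 5*5 = 25)
c = -52 (c = (25 + 1)*(-2) = 26*(-2) = -52)
t(20)*c = 81*(-52) = -4212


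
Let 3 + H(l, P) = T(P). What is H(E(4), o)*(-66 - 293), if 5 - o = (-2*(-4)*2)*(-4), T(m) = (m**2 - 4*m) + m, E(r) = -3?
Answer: -1633809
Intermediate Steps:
T(m) = m**2 - 3*m
o = 69 (o = 5 - -2*(-4)*2*(-4) = 5 - 8*2*(-4) = 5 - 16*(-4) = 5 - 1*(-64) = 5 + 64 = 69)
H(l, P) = -3 + P*(-3 + P)
H(E(4), o)*(-66 - 293) = (-3 + 69*(-3 + 69))*(-66 - 293) = (-3 + 69*66)*(-359) = (-3 + 4554)*(-359) = 4551*(-359) = -1633809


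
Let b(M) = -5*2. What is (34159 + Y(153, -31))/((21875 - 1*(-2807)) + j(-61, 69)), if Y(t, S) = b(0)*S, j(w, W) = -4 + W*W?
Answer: 34469/29439 ≈ 1.1709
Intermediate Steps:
j(w, W) = -4 + W²
b(M) = -10
Y(t, S) = -10*S
(34159 + Y(153, -31))/((21875 - 1*(-2807)) + j(-61, 69)) = (34159 - 10*(-31))/((21875 - 1*(-2807)) + (-4 + 69²)) = (34159 + 310)/((21875 + 2807) + (-4 + 4761)) = 34469/(24682 + 4757) = 34469/29439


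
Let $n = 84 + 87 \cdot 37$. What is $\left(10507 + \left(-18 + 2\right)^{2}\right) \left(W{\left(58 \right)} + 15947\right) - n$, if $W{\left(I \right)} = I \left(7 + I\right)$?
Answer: $212210768$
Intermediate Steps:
$n = 3303$ ($n = 84 + 3219 = 3303$)
$\left(10507 + \left(-18 + 2\right)^{2}\right) \left(W{\left(58 \right)} + 15947\right) - n = \left(10507 + \left(-18 + 2\right)^{2}\right) \left(58 \left(7 + 58\right) + 15947\right) - 3303 = \left(10507 + \left(-16\right)^{2}\right) \left(58 \cdot 65 + 15947\right) - 3303 = \left(10507 + 256\right) \left(3770 + 15947\right) - 3303 = 10763 \cdot 19717 - 3303 = 212214071 - 3303 = 212210768$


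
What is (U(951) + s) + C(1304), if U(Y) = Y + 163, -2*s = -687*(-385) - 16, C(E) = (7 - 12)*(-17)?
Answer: -262081/2 ≈ -1.3104e+5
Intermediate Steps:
C(E) = 85 (C(E) = -5*(-17) = 85)
s = -264479/2 (s = -(-687*(-385) - 16)/2 = -(264495 - 16)/2 = -½*264479 = -264479/2 ≈ -1.3224e+5)
U(Y) = 163 + Y
(U(951) + s) + C(1304) = ((163 + 951) - 264479/2) + 85 = (1114 - 264479/2) + 85 = -262251/2 + 85 = -262081/2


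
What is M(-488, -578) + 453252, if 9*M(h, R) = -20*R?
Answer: 4090828/9 ≈ 4.5454e+5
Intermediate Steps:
M(h, R) = -20*R/9 (M(h, R) = (-20*R)/9 = -20*R/9)
M(-488, -578) + 453252 = -20/9*(-578) + 453252 = 11560/9 + 453252 = 4090828/9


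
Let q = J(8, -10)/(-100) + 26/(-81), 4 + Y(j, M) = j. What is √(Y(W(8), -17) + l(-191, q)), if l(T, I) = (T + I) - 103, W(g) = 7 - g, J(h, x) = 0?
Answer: I*√24245/9 ≈ 17.301*I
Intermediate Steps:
Y(j, M) = -4 + j
q = -26/81 (q = 0/(-100) + 26/(-81) = 0*(-1/100) + 26*(-1/81) = 0 - 26/81 = -26/81 ≈ -0.32099)
l(T, I) = -103 + I + T (l(T, I) = (I + T) - 103 = -103 + I + T)
√(Y(W(8), -17) + l(-191, q)) = √((-4 + (7 - 1*8)) + (-103 - 26/81 - 191)) = √((-4 + (7 - 8)) - 23840/81) = √((-4 - 1) - 23840/81) = √(-5 - 23840/81) = √(-24245/81) = I*√24245/9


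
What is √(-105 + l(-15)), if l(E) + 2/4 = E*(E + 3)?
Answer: √298/2 ≈ 8.6313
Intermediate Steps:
l(E) = -½ + E*(3 + E) (l(E) = -½ + E*(E + 3) = -½ + E*(3 + E))
√(-105 + l(-15)) = √(-105 + (-½ + (-15)² + 3*(-15))) = √(-105 + (-½ + 225 - 45)) = √(-105 + 359/2) = √(149/2) = √298/2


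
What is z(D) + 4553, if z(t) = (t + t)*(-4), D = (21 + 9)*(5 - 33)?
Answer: 11273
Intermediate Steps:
D = -840 (D = 30*(-28) = -840)
z(t) = -8*t (z(t) = (2*t)*(-4) = -8*t)
z(D) + 4553 = -8*(-840) + 4553 = 6720 + 4553 = 11273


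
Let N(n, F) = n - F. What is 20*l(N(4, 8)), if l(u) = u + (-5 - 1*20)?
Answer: -580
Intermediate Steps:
l(u) = -25 + u (l(u) = u + (-5 - 20) = u - 25 = -25 + u)
20*l(N(4, 8)) = 20*(-25 + (4 - 1*8)) = 20*(-25 + (4 - 8)) = 20*(-25 - 4) = 20*(-29) = -580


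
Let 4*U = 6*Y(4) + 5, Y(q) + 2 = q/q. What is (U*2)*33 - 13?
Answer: -59/2 ≈ -29.500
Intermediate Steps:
Y(q) = -1 (Y(q) = -2 + q/q = -2 + 1 = -1)
U = -¼ (U = (6*(-1) + 5)/4 = (-6 + 5)/4 = (¼)*(-1) = -¼ ≈ -0.25000)
(U*2)*33 - 13 = -¼*2*33 - 13 = -½*33 - 13 = -33/2 - 13 = -59/2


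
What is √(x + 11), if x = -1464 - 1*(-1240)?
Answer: I*√213 ≈ 14.595*I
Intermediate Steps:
x = -224 (x = -1464 + 1240 = -224)
√(x + 11) = √(-224 + 11) = √(-213) = I*√213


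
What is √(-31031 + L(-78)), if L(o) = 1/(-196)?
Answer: I*√6082077/14 ≈ 176.16*I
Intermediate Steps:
L(o) = -1/196
√(-31031 + L(-78)) = √(-31031 - 1/196) = √(-6082077/196) = I*√6082077/14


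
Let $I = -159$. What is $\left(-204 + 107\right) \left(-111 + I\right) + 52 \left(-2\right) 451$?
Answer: $-20714$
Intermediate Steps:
$\left(-204 + 107\right) \left(-111 + I\right) + 52 \left(-2\right) 451 = \left(-204 + 107\right) \left(-111 - 159\right) + 52 \left(-2\right) 451 = \left(-97\right) \left(-270\right) - 46904 = 26190 - 46904 = -20714$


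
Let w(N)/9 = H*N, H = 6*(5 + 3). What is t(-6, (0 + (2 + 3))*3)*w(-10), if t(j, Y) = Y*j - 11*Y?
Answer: 1101600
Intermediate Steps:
H = 48 (H = 6*8 = 48)
t(j, Y) = -11*Y + Y*j
w(N) = 432*N (w(N) = 9*(48*N) = 432*N)
t(-6, (0 + (2 + 3))*3)*w(-10) = (((0 + (2 + 3))*3)*(-11 - 6))*(432*(-10)) = (((0 + 5)*3)*(-17))*(-4320) = ((5*3)*(-17))*(-4320) = (15*(-17))*(-4320) = -255*(-4320) = 1101600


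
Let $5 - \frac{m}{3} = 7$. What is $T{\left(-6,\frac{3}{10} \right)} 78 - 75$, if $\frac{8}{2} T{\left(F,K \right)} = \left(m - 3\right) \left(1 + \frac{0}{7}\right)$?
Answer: $- \frac{501}{2} \approx -250.5$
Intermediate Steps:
$m = -6$ ($m = 15 - 21 = -6$)
$T{\left(F,K \right)} = - \frac{9}{4}$ ($T{\left(F,K \right)} = \frac{\left(-6 - 3\right) \left(1 + \frac{0}{7}\right)}{4} = \frac{\left(-9\right) \left(1 + 0 \cdot \frac{1}{7}\right)}{4} = \frac{\left(-9\right) \left(1 + 0\right)}{4} = \frac{\left(-9\right) 1}{4} = \frac{1}{4} \left(-9\right) = - \frac{9}{4}$)
$T{\left(-6,\frac{3}{10} \right)} 78 - 75 = \left(- \frac{9}{4}\right) 78 - 75 = - \frac{351}{2} - 75 = - \frac{501}{2}$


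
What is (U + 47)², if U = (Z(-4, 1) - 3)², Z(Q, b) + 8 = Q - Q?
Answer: 28224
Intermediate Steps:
Z(Q, b) = -8 (Z(Q, b) = -8 + (Q - Q) = -8 + 0 = -8)
U = 121 (U = (-8 - 3)² = (-11)² = 121)
(U + 47)² = (121 + 47)² = 168² = 28224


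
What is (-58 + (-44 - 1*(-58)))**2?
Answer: 1936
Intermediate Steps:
(-58 + (-44 - 1*(-58)))**2 = (-58 + (-44 + 58))**2 = (-58 + 14)**2 = (-44)**2 = 1936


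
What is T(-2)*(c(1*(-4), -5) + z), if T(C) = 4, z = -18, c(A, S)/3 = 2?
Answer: -48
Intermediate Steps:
c(A, S) = 6 (c(A, S) = 3*2 = 6)
T(-2)*(c(1*(-4), -5) + z) = 4*(6 - 18) = 4*(-12) = -48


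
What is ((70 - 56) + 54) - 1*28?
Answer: 40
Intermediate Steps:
((70 - 56) + 54) - 1*28 = (14 + 54) - 28 = 68 - 28 = 40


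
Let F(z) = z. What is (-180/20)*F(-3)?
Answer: 27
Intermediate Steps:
(-180/20)*F(-3) = -180/20*(-3) = -15*⅗*(-3) = -9*(-3) = 27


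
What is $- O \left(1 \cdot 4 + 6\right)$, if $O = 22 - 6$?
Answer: $-160$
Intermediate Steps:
$O = 16$ ($O = 22 - 6 = 16$)
$- O \left(1 \cdot 4 + 6\right) = \left(-1\right) 16 \left(1 \cdot 4 + 6\right) = - 16 \left(4 + 6\right) = \left(-16\right) 10 = -160$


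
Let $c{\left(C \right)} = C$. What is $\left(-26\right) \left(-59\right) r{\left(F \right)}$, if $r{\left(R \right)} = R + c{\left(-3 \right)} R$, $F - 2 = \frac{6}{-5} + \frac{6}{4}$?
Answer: $- \frac{35282}{5} \approx -7056.4$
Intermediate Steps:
$F = \frac{23}{10}$ ($F = 2 + \left(\frac{6}{-5} + \frac{6}{4}\right) = 2 + \left(6 \left(- \frac{1}{5}\right) + 6 \cdot \frac{1}{4}\right) = 2 + \left(- \frac{6}{5} + \frac{3}{2}\right) = 2 + \frac{3}{10} = \frac{23}{10} \approx 2.3$)
$r{\left(R \right)} = - 2 R$ ($r{\left(R \right)} = R - 3 R = - 2 R$)
$\left(-26\right) \left(-59\right) r{\left(F \right)} = \left(-26\right) \left(-59\right) \left(\left(-2\right) \frac{23}{10}\right) = 1534 \left(- \frac{23}{5}\right) = - \frac{35282}{5}$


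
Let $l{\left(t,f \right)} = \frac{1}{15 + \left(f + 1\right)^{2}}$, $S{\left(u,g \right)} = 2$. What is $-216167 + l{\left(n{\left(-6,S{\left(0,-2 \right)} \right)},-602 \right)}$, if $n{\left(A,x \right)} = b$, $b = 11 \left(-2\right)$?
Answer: $- \frac{78082979071}{361216} \approx -2.1617 \cdot 10^{5}$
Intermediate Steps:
$b = -22$
$n{\left(A,x \right)} = -22$
$l{\left(t,f \right)} = \frac{1}{15 + \left(1 + f\right)^{2}}$
$-216167 + l{\left(n{\left(-6,S{\left(0,-2 \right)} \right)},-602 \right)} = -216167 + \frac{1}{15 + \left(1 - 602\right)^{2}} = -216167 + \frac{1}{15 + \left(-601\right)^{2}} = -216167 + \frac{1}{15 + 361201} = -216167 + \frac{1}{361216} = - \frac{78082979071}{361216}$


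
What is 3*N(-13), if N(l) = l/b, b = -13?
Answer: 3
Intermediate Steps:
N(l) = -l/13 (N(l) = l/(-13) = l*(-1/13) = -l/13)
3*N(-13) = 3*(-1/13*(-13)) = 3*1 = 3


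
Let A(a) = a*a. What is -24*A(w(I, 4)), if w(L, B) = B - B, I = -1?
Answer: 0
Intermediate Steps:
w(L, B) = 0
A(a) = a**2
-24*A(w(I, 4)) = -24*0**2 = -24*0 = 0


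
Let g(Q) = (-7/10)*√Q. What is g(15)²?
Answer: 147/20 ≈ 7.3500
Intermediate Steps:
g(Q) = -7*√Q/10 (g(Q) = (-7*⅒)*√Q = -7*√Q/10)
g(15)² = (-7*√15/10)² = 147/20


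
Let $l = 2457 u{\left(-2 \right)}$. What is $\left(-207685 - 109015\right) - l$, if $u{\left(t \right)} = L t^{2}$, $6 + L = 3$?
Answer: $-287216$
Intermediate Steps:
$L = -3$ ($L = -6 + 3 = -3$)
$u{\left(t \right)} = - 3 t^{2}$
$l = -29484$ ($l = 2457 \left(- 3 \left(-2\right)^{2}\right) = 2457 \left(\left(-3\right) 4\right) = 2457 \left(-12\right) = -29484$)
$\left(-207685 - 109015\right) - l = \left(-207685 - 109015\right) - -29484 = -316700 + 29484 = -287216$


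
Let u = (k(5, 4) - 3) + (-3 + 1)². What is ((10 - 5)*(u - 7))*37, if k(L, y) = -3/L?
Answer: -1221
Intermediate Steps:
u = ⅖ (u = (-3/5 - 3) + (-3 + 1)² = (-3*⅕ - 3) + (-2)² = (-⅗ - 3) + 4 = -18/5 + 4 = ⅖ ≈ 0.40000)
((10 - 5)*(u - 7))*37 = ((10 - 5)*(⅖ - 7))*37 = (5*(-33/5))*37 = -33*37 = -1221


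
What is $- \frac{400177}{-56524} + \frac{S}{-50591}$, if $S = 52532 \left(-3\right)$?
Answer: $\frac{29153310911}{2859605684} \approx 10.195$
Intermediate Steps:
$S = -157596$
$- \frac{400177}{-56524} + \frac{S}{-50591} = - \frac{400177}{-56524} - \frac{157596}{-50591} = \left(-400177\right) \left(- \frac{1}{56524}\right) - - \frac{157596}{50591} = \frac{400177}{56524} + \frac{157596}{50591} = \frac{29153310911}{2859605684}$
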